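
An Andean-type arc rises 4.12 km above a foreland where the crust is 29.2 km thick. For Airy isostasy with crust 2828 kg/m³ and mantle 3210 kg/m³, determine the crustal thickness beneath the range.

Root depth r = h ρ_c / (ρ_m − ρ_c) = 4.12 km × 2828 / 382 = 30.5 km.
Total thickness = T + h + r = 29.2 km + 4.12 km + 30.5 km = 63.8 km.

63.8 km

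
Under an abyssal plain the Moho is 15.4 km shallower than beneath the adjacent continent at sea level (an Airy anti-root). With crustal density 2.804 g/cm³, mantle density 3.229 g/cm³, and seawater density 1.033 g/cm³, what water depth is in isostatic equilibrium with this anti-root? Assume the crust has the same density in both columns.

Replacing a thickness d of crust by seawater at the top must be balanced by replacing crust with mantle at the base: d (ρ_c − ρ_w) = a (ρ_m − ρ_c).
d = a (ρ_m − ρ_c)/(ρ_c − ρ_w) = 15.4 km × 0.425/1.771 = 3.7 km.

3.7 km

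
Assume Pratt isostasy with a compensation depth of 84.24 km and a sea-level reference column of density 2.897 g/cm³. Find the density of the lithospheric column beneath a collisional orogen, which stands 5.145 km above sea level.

2.73 g/cm³

Pratt balance: ρ_ref D = ρ (D + h).
ρ = ρ_ref D/(D + h) = 2.897 × 84.24 km/(84.24 km + 5.145 km) = 2.73 g/cm³.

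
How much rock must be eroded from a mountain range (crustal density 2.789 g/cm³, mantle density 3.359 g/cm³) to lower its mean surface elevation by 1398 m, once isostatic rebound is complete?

8240 m

Net drop Δ = e − u = e − e ρ_c/ρ_m = e (ρ_m − ρ_c)/ρ_m.
e = Δ ρ_m/(ρ_m − ρ_c) = 1398 m × 3.359/0.57 = 8240 m.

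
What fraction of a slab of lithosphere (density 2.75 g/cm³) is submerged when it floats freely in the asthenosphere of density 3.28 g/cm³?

Submerged fraction = ρ_obj/ρ_fluid = 2.75/3.28 = 83.8%.

83.8%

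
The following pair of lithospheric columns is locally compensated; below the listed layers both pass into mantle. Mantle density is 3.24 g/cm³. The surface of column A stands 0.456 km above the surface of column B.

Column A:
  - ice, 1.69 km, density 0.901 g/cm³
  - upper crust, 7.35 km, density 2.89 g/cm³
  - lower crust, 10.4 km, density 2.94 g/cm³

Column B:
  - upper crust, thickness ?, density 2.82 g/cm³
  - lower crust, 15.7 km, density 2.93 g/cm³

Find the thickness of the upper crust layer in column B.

Take the compensation level at the base of the deeper column (depth z_c below the surface of column A) and equate Σ ρ_i t_i down to z_c; mantle fills any gap and the z_c terms cancel.
Column A: 1.69×0.901 + 7.35×2.89 + 10.4×2.94 + (z_c − 19.44)×3.24
Column B: 0.456×0 + x×2.82 + 15.7×2.93 + (z_c − 0.456 − 15.7 − x)×3.24
The z_c×3.24 term appears on both sides and cancels. Collect the known terms of each column as K = Σ(ρt)_known − 3.24 × (depth of known layers): K_A = 53.34019 − 3.24×19.44 = −9.64541; K_B = 46.001 − 3.24×(0.456 + 15.7) = −6.34444.
Balance: K_A = K_B − x×(3.24 − 2.82), so x = (K_B − K_A)/(3.24 − 2.82) = 3.30097/0.42 = 7.86 km.

7.86 km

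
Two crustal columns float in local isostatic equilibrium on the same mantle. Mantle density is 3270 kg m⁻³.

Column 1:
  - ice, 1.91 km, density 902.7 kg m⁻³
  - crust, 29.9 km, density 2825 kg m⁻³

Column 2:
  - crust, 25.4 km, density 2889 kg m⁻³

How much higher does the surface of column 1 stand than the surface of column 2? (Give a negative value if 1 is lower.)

For any compensation level in the mantle, the mantle terms cancel and isostasy reduces to e = (Σt_1 − Σt_2) − (Σ(ρt)_1 − Σ(ρt)_2) / ρ_m.
Σt_1 = 31.81 km; Σt_2 = 25.4 km; Σ(ρt)_1 = 86191.657; Σ(ρt)_2 = 73380.6 (in km·kg m⁻³).
e = (31.81 − 25.4) − (86191.657 − 73380.6) / 3270 = 2.49 km.

2.49 km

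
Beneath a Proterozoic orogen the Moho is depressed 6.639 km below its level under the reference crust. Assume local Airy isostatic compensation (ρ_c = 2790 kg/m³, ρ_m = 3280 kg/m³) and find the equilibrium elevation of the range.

1.17 km

For local isostatic compensation: ρ_c h = (ρ_m − ρ_c) r.
h = r (ρ_m − ρ_c) / ρ_c = 6.639 km × (3280 − 2790) / 2790 = 1.17 km.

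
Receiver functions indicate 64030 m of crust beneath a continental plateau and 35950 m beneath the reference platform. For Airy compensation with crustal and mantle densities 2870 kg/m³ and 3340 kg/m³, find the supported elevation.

Excess crust Δ = 64030 m − 35950 m = 28080 m, split between elevation h and root r with h + r = Δ.
Airy balance ρ_c h = (ρ_m − ρ_c) r gives r = h ρ_c/(ρ_m − ρ_c), so h (1 + ρ_c/(ρ_m − ρ_c)) = Δ, i.e. h = Δ (ρ_m − ρ_c)/ρ_m.
h = 28080 m × 470/3340 = 3950 m.

3950 m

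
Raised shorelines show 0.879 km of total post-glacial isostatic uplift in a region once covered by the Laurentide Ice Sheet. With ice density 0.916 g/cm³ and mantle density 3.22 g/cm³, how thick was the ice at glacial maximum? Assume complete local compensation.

u = t ρ_ice/ρ_m → t = u ρ_m/ρ_ice = 0.879 km × 3.22/0.916 = 3.09 km.

3.09 km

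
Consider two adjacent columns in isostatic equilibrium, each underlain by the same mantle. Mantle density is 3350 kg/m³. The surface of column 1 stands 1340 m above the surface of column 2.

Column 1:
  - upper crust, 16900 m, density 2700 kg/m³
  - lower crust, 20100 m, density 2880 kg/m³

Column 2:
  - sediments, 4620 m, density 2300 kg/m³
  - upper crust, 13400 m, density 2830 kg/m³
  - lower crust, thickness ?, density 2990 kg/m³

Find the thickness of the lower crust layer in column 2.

Take the compensation level at the base of the deeper column (depth z_c below the surface of column 1) and equate Σ ρ_i t_i down to z_c; mantle fills any gap and the z_c terms cancel.
Column 1: 16900×2700 + 20100×2880 + (z_c − 37000)×3350
Column 2: 1340×0 + 4620×2300 + 13400×2830 + x×2990 + (z_c − 1340 − 18020 − x)×3350
The z_c×3350 term appears on both sides and cancels. Collect the known terms of each column as K = Σ(ρt)_known − 3350 × (depth of known layers): K_1 = 103518000 − 3350×37000 = −20432000; K_2 = 48548000 − 3350×(1340 + 18020) = −16308000.
Balance: K_1 = K_2 − x×(3350 − 2990), so x = (K_2 − K_1)/(3350 − 2990) = 4124000/360 = 11500 m.

11500 m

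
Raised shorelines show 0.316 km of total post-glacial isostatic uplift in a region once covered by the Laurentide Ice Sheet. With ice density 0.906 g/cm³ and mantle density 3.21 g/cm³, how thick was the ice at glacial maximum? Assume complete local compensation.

1.12 km

u = t ρ_ice/ρ_m → t = u ρ_m/ρ_ice = 0.316 km × 3.21/0.906 = 1.12 km.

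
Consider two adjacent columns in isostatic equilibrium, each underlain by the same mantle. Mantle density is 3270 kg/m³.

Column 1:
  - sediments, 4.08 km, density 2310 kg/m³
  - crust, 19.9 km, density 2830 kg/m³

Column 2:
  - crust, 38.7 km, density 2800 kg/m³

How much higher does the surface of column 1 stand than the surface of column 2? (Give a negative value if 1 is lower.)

For any compensation level in the mantle, the mantle terms cancel and isostasy reduces to e = (Σt_1 − Σt_2) − (Σ(ρt)_1 − Σ(ρt)_2) / ρ_m.
Σt_1 = 23.98 km; Σt_2 = 38.7 km; Σ(ρt)_1 = 65741.8; Σ(ρt)_2 = 108360 (in km·kg/m³).
e = (23.98 − 38.7) − (65741.8 − 108360) / 3270 = −1.69 km.

−1.69 km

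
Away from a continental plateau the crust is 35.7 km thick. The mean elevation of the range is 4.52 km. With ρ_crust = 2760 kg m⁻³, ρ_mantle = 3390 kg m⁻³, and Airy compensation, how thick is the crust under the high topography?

Root depth r = h ρ_c / (ρ_m − ρ_c) = 4.52 km × 2760 / 630 = 19.8 km.
Total thickness = T + h + r = 35.7 km + 4.52 km + 19.8 km = 60 km.

60 km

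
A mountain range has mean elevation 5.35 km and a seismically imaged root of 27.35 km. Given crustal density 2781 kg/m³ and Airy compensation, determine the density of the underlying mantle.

Airy balance: ρ_c h = (ρ_m − ρ_c) r → ρ_m = ρ_c (1 + h/r).
ρ_m = 2781 × (1 + 5.35 km/27.35 km) = 3320 kg/m³.

3320 kg/m³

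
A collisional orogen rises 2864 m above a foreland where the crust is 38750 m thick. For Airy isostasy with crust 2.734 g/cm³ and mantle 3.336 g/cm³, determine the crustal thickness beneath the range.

54600 m

Root depth r = h ρ_c / (ρ_m − ρ_c) = 2864 m × 2.734 / 0.602 = 13010 m.
Total thickness = T + h + r = 38750 m + 2864 m + 13010 m = 54600 m.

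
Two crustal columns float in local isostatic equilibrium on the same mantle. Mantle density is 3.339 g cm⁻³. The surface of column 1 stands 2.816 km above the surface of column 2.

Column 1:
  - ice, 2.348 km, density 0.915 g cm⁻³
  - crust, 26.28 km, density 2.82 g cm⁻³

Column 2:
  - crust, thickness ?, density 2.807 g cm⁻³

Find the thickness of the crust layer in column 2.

Take the compensation level at the base of the deeper column (depth z_c below the surface of column 1) and equate Σ ρ_i t_i down to z_c; mantle fills any gap and the z_c terms cancel.
Column 1: 2.348×0.915 + 26.28×2.82 + (z_c − 28.628)×3.339
Column 2: 2.816×0 + x×2.807 + (z_c − 2.816 − 0 − x)×3.339
The z_c×3.339 term appears on both sides and cancels. Collect the known terms of each column as K = Σ(ρt)_known − 3.339 × (depth of known layers): K_1 = 76.25802 − 3.339×28.628 = −19.330872; K_2 = 0 − 3.339×(2.816 + 0) = −9.402624.
Balance: K_1 = K_2 − x×(3.339 − 2.807), so x = (K_2 − K_1)/(3.339 − 2.807) = 9.92825/0.532 = 18.7 km.

18.7 km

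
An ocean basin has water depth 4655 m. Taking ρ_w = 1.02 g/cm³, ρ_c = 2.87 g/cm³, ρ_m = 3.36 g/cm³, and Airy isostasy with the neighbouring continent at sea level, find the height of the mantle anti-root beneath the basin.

Isostatic balance requires: replacing crust with seawater at the top is compensated by replacing crust with mantle at the base: d (ρ_c − ρ_w) = a (ρ_m − ρ_c).
a = d (ρ_c − ρ_w)/(ρ_m − ρ_c) = 4655 m × 1.85/0.49 = 17600 m.

17600 m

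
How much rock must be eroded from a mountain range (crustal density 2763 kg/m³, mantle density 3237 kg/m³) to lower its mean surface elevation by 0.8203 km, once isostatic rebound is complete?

Net drop Δ = e − u = e − e ρ_c/ρ_m = e (ρ_m − ρ_c)/ρ_m.
e = Δ ρ_m/(ρ_m − ρ_c) = 0.8203 km × 3237/474 = 5.6 km.

5.6 km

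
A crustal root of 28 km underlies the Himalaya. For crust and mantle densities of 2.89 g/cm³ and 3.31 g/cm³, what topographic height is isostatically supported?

For local isostatic compensation: ρ_c h = (ρ_m − ρ_c) r.
h = r (ρ_m − ρ_c) / ρ_c = 28 km × (3.31 − 2.89) / 2.89 = 4.07 km.

4.07 km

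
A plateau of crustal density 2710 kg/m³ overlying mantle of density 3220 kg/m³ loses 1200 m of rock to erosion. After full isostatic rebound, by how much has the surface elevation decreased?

190 m

Rebound u = e ρ_c/ρ_m = 1200 m × 2710/3220 = 1010 m.
Net surface drop = e − u = 1200 m − 1010 m = e (ρ_m − ρ_c)/ρ_m = 190 m.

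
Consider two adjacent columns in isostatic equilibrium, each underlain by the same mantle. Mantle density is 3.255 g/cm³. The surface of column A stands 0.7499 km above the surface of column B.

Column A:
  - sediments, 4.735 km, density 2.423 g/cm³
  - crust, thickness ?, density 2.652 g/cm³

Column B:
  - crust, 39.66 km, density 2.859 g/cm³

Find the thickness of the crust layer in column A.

Take the compensation level at the base of the deeper column (depth z_c below the surface of column A) and equate Σ ρ_i t_i down to z_c; mantle fills any gap and the z_c terms cancel.
Column A: 4.735×2.423 + x×2.652 + (z_c − 4.735 − x)×3.255
Column B: 0.7499×0 + 39.66×2.859 + (z_c − 0.7499 − 39.66)×3.255
The z_c×3.255 term appears on both sides and cancels. Collect the known terms of each column as K = Σ(ρt)_known − 3.255 × (depth of known layers): K_A = 11.472905 − 3.255×4.735 = −3.93952; K_B = 113.38794 − 3.255×(0.7499 + 39.66) = −18.1462845.
Balance: K_A − x×(3.255 − 2.652) = K_B, so x = (K_A − K_B)/(3.255 − 2.652) = 14.2068/0.603 = 23.6 km.

23.6 km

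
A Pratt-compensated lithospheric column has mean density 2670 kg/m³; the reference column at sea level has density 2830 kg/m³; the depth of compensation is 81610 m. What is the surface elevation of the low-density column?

ρ_ref D = ρ (D + h) → h = D (ρ_ref − ρ)/ρ.
h = 81610 m × (2830 − 2670)/2670 = 4890 m.

4890 m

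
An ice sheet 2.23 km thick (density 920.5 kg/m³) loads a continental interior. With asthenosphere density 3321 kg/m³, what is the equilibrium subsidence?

Balancing pressure at the compensation depth: the ice load ρ_ice t is balanced by mantle displaced below, ρ_m s.
s = t ρ_ice / ρ_m = 2.23 km × 920.5/3321 = 0.618 km.

0.618 km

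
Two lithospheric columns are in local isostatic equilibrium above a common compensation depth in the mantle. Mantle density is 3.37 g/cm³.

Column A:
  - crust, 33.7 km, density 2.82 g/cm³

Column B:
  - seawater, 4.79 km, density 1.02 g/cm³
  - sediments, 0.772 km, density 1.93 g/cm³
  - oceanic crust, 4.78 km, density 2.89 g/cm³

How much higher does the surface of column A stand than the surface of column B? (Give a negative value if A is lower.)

1.15 km

For any compensation level in the mantle, the mantle terms cancel and isostasy reduces to e = (Σt_A − Σt_B) − (Σ(ρt)_A − Σ(ρt)_B) / ρ_m.
Σt_A = 33.7 km; Σt_B = 10.342 km; Σ(ρt)_A = 95.034; Σ(ρt)_B = 20.18996 (in km·g/cm³).
e = (33.7 − 10.342) − (95.034 − 20.18996) / 3.37 = 1.15 km.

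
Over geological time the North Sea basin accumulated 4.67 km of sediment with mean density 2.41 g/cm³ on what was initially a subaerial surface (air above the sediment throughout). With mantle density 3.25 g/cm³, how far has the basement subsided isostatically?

3.46 km

Subaerial load: s = t ρ_sed / ρ_m = 4.67 km × 2.41/3.25 = 3.46 km.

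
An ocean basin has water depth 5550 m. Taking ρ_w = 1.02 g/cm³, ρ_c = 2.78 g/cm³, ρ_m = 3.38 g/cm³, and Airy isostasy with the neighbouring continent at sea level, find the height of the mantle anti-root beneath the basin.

Equating mass per unit area of the two columns: replacing crust with seawater at the top is compensated by replacing crust with mantle at the base: d (ρ_c − ρ_w) = a (ρ_m − ρ_c).
a = d (ρ_c − ρ_w)/(ρ_m − ρ_c) = 5550 m × 1.76/0.6 = 16300 m.

16300 m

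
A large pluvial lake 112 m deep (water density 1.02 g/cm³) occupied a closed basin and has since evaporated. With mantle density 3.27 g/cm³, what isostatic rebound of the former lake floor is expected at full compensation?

34.9 m

u = d ρ_w/ρ_m = 112 m × 1.02/3.27 = 34.9 m.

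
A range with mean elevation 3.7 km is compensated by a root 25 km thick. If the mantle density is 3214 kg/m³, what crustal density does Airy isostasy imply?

ρ_c h = (ρ_m − ρ_c) r → ρ_c (h + r) = ρ_m r → ρ_c = ρ_m r / (h + r).
ρ_c = 3214 × 25 km / (3.7 km + 25 km) = 2800 kg/m³.

2800 kg/m³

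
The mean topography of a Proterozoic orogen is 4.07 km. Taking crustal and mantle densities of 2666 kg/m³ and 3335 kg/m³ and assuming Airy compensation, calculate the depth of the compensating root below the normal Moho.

16.2 km

Equating mass per unit area of the two columns: the weight of the topography is balanced by the buoyancy of the root, ρ_c h = (ρ_m − ρ_c) r.
r = h · ρ_c / (ρ_m − ρ_c) = 4.07 km × 2666 / (3335 − 2666) = 16.2 km.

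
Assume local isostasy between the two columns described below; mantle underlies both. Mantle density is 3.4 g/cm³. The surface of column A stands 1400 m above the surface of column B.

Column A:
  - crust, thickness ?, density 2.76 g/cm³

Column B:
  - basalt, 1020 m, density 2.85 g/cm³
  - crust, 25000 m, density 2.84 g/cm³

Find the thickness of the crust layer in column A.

Take the compensation level at the base of the deeper column (depth z_c below the surface of column A) and equate Σ ρ_i t_i down to z_c; mantle fills any gap and the z_c terms cancel.
Column A: x×2.76 + (z_c − 0 − x)×3.4
Column B: 1400×0 + 1020×2.85 + 25000×2.84 + (z_c − 1400 − 26020)×3.4
The z_c×3.4 term appears on both sides and cancels. Collect the known terms of each column as K = Σ(ρt)_known − 3.4 × (depth of known layers): K_A = 0 − 3.4×0 = 0; K_B = 73907 − 3.4×(1400 + 26020) = −19321.
Balance: K_A − x×(3.4 − 2.76) = K_B, so x = (K_A − K_B)/(3.4 − 2.76) = 19321/0.64 = 30200 m.

30200 m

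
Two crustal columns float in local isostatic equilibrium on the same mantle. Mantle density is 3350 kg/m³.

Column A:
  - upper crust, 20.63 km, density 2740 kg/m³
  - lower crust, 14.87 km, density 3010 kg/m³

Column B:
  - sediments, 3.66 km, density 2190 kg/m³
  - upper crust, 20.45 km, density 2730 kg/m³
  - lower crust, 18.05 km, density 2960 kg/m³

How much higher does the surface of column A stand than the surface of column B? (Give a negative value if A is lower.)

For any compensation level in the mantle, the mantle terms cancel and isostasy reduces to e = (Σt_A − Σt_B) − (Σ(ρt)_A − Σ(ρt)_B) / ρ_m.
Σt_A = 35.5 km; Σt_B = 42.16 km; Σ(ρt)_A = 101284.9; Σ(ρt)_B = 117271.9 (in km·kg/m³).
e = (35.5 − 42.16) − (101284.9 − 117271.9) / 3350 = −1.89 km.

−1.89 km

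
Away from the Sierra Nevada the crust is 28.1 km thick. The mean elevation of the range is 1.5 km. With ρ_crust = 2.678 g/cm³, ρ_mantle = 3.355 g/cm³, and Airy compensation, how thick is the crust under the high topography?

35.5 km

Root depth r = h ρ_c / (ρ_m − ρ_c) = 1.5 km × 2.678 / 0.677 = 5.934 km.
Total thickness = T + h + r = 28.1 km + 1.5 km + 5.934 km = 35.5 km.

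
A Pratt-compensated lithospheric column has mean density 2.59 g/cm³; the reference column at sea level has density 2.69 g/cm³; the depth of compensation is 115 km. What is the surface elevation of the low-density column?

4.44 km

ρ_ref D = ρ (D + h) → h = D (ρ_ref − ρ)/ρ.
h = 115 km × (2.69 − 2.59)/2.59 = 4.44 km.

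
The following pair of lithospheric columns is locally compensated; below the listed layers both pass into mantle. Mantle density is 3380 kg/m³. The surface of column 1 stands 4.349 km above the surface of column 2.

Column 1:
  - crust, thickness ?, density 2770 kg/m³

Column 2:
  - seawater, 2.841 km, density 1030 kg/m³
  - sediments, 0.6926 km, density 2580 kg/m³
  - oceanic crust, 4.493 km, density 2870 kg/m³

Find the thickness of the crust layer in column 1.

Take the compensation level at the base of the deeper column (depth z_c below the surface of column 1) and equate Σ ρ_i t_i down to z_c; mantle fills any gap and the z_c terms cancel.
Column 1: x×2770 + (z_c − 0 − x)×3380
Column 2: 4.349×0 + 2.841×1030 + 0.6926×2580 + 4.493×2870 + (z_c − 4.349 − 8.0266)×3380
The z_c×3380 term appears on both sides and cancels. Collect the known terms of each column as K = Σ(ρt)_known − 3380 × (depth of known layers): K_1 = 0 − 3380×0 = 0; K_2 = 17608.048 − 3380×(4.349 + 8.0266) = −24221.48.
Balance: K_1 − x×(3380 − 2770) = K_2, so x = (K_1 − K_2)/(3380 − 2770) = 24221.5/610 = 39.7 km.

39.7 km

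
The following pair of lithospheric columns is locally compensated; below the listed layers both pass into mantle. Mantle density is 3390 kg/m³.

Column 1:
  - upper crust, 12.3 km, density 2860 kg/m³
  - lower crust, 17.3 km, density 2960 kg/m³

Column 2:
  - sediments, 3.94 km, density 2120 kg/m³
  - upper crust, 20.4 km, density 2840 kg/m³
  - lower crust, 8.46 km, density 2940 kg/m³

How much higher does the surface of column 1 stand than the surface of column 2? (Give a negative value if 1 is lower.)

−1.79 km

For any compensation level in the mantle, the mantle terms cancel and isostasy reduces to e = (Σt_1 − Σt_2) − (Σ(ρt)_1 − Σ(ρt)_2) / ρ_m.
Σt_1 = 29.6 km; Σt_2 = 32.8 km; Σ(ρt)_1 = 86386; Σ(ρt)_2 = 91161.2 (in km·kg/m³).
e = (29.6 − 32.8) − (86386 − 91161.2) / 3390 = −1.79 km.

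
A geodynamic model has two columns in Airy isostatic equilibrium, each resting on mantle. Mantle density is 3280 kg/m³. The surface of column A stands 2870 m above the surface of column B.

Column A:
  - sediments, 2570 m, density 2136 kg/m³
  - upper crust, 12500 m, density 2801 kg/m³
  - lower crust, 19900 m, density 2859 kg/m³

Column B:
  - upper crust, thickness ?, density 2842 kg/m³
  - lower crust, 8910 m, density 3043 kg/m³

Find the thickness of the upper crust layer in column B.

Take the compensation level at the base of the deeper column (depth z_c below the surface of column A) and equate Σ ρ_i t_i down to z_c; mantle fills any gap and the z_c terms cancel.
Column A: 2570×2136 + 12500×2801 + 19900×2859 + (z_c − 34970)×3280
Column B: 2870×0 + x×2842 + 8910×3043 + (z_c − 2870 − 8910 − x)×3280
The z_c×3280 term appears on both sides and cancels. Collect the known terms of each column as K = Σ(ρt)_known − 3280 × (depth of known layers): K_A = 97396120 − 3280×34970 = −17305480; K_B = 27113130 − 3280×(2870 + 8910) = −11525270.
Balance: K_A = K_B − x×(3280 − 2842), so x = (K_B − K_A)/(3280 − 2842) = 5780210/438 = 13200 m.

13200 m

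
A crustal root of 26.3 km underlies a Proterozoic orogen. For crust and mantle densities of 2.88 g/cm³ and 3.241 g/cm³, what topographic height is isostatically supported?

3.3 km

In Airy isostatic equilibrium: ρ_c h = (ρ_m − ρ_c) r.
h = r (ρ_m − ρ_c) / ρ_c = 26.3 km × (3.241 − 2.88) / 2.88 = 3.3 km.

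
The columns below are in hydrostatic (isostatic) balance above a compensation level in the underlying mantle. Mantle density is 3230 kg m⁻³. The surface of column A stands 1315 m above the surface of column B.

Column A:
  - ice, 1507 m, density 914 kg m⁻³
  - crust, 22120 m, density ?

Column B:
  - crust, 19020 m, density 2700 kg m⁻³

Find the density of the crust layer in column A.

Take the compensation level at the base of the deeper column (depth z_c below the surface of column A) and equate Σ ρ_i t_i down to z_c; mantle fills any gap and the z_c terms cancel.
Column A: 1507×914 + 22120×ρ + (z_c − 23627)×3230
Column B: 1315×0 + 19020×2700 + (z_c − 1315 − 19020)×3230
The z_c×3230 term appears on both sides and cancels. Collect the known terms of each column as K = Σ(ρt)_known − 3230 × (depth of known layers): K_A = 1377398 − 3230×23627 = −74937812; K_B = 51354000 − 3230×(1315 + 19020) = −14328050.
Balance: K_A + 22120×ρ = K_B, so ρ = (K_B − K_A)/22120 = 60609800/22120 = 2740 kg m⁻³.

2740 kg m⁻³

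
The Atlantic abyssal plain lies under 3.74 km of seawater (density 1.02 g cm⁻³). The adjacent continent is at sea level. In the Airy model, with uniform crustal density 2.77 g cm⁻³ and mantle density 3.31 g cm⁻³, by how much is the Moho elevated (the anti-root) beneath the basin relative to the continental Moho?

For local isostatic compensation: replacing crust with seawater at the top is compensated by replacing crust with mantle at the base: d (ρ_c − ρ_w) = a (ρ_m − ρ_c).
a = d (ρ_c − ρ_w)/(ρ_m − ρ_c) = 3.74 km × 1.75/0.54 = 12.1 km.

12.1 km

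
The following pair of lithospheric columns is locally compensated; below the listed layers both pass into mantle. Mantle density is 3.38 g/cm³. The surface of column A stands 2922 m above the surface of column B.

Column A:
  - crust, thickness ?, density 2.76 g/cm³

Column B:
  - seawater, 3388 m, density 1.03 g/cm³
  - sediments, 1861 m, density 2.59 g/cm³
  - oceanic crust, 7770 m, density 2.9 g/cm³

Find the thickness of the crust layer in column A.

Take the compensation level at the base of the deeper column (depth z_c below the surface of column A) and equate Σ ρ_i t_i down to z_c; mantle fills any gap and the z_c terms cancel.
Column A: x×2.76 + (z_c − 0 − x)×3.38
Column B: 2922×0 + 3388×1.03 + 1861×2.59 + 7770×2.9 + (z_c − 2922 − 13019)×3.38
The z_c×3.38 term appears on both sides and cancels. Collect the known terms of each column as K = Σ(ρt)_known − 3.38 × (depth of known layers): K_A = 0 − 3.38×0 = 0; K_B = 30842.63 − 3.38×(2922 + 13019) = −23037.95.
Balance: K_A − x×(3.38 − 2.76) = K_B, so x = (K_A − K_B)/(3.38 − 2.76) = 23038/0.62 = 37200 m.

37200 m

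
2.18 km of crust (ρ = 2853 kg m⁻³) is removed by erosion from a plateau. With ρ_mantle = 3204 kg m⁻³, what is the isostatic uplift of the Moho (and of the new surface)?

1.94 km

Unloading: uplift u = e ρ_c/ρ_m = 2.18 km × 2853/3204 = 1.94 km.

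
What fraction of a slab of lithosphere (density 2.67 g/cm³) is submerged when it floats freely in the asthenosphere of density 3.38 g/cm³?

Submerged fraction = ρ_obj/ρ_fluid = 2.67/3.38 = 79%.

79%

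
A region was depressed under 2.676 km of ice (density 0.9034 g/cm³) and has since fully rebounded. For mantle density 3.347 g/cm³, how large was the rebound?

0.722 km

Removing the load lets mantle flow back in; uplift u satisfies ρ_ice t = ρ_m u.
u = t ρ_ice/ρ_m = 2.676 km × 0.9034/3.347 = 0.722 km.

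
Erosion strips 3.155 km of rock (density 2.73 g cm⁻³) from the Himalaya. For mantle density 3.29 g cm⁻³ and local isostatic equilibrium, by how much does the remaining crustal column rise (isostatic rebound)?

2.62 km

Unloading: uplift u = e ρ_c/ρ_m = 3.155 km × 2.73/3.29 = 2.62 km.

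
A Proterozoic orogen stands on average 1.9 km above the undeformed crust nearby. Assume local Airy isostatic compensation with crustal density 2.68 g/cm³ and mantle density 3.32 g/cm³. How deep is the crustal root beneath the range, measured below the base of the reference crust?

7.96 km

Equating mass per unit area of the two columns: the weight of the topography is balanced by the buoyancy of the root, ρ_c h = (ρ_m − ρ_c) r.
r = h · ρ_c / (ρ_m − ρ_c) = 1.9 km × 2.68 / (3.32 − 2.68) = 7.96 km.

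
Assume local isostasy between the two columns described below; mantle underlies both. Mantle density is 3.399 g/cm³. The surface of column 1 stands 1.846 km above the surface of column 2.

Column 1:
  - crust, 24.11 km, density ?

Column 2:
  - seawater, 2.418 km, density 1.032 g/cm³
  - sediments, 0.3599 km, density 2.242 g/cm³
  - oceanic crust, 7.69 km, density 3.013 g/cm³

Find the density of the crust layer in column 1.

2.76 g/cm³

Take the compensation level at the base of the deeper column (depth z_c below the surface of column 1) and equate Σ ρ_i t_i down to z_c; mantle fills any gap and the z_c terms cancel.
Column 1: 24.11×ρ + (z_c − 24.11)×3.399
Column 2: 1.846×0 + 2.418×1.032 + 0.3599×2.242 + 7.69×3.013 + (z_c − 1.846 − 10.4679)×3.399
The z_c×3.399 term appears on both sides and cancels. Collect the known terms of each column as K = Σ(ρt)_known − 3.399 × (depth of known layers): K_1 = 0 − 3.399×24.11 = −81.94989; K_2 = 26.4722418 − 3.399×(1.846 + 10.4679) = −15.3827043.
Balance: K_1 + 24.11×ρ = K_2, so ρ = (K_2 − K_1)/24.11 = 66.5672/24.11 = 2.76 g/cm³.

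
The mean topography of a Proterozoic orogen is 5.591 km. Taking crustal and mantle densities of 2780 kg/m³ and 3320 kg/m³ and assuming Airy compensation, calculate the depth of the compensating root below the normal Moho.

28.8 km

In Airy isostatic equilibrium: the weight of the topography is balanced by the buoyancy of the root, ρ_c h = (ρ_m − ρ_c) r.
r = h · ρ_c / (ρ_m − ρ_c) = 5.591 km × 2780 / (3320 − 2780) = 28.8 km.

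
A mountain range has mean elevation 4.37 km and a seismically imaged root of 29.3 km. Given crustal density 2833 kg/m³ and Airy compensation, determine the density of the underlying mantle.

3260 kg/m³

Airy balance: ρ_c h = (ρ_m − ρ_c) r → ρ_m = ρ_c (1 + h/r).
ρ_m = 2833 × (1 + 4.37 km/29.3 km) = 3260 kg/m³.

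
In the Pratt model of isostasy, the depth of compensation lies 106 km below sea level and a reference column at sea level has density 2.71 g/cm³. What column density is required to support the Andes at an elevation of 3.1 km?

Pratt balance: ρ_ref D = ρ (D + h).
ρ = ρ_ref D/(D + h) = 2.71 × 106 km/(106 km + 3.1 km) = 2.63 g/cm³.

2.63 g/cm³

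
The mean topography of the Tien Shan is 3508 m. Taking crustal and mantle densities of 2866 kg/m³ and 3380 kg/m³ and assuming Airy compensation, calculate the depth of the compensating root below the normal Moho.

19600 m

Balancing pressure at the compensation depth: the weight of the topography is balanced by the buoyancy of the root, ρ_c h = (ρ_m − ρ_c) r.
r = h · ρ_c / (ρ_m − ρ_c) = 3508 m × 2866 / (3380 − 2866) = 19600 m.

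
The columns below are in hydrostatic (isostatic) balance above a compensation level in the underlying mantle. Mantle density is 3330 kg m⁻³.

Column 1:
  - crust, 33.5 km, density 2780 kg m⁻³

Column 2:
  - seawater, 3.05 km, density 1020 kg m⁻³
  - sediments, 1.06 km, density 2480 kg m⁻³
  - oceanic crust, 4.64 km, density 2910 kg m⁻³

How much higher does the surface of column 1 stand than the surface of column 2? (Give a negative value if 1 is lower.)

2.56 km

For any compensation level in the mantle, the mantle terms cancel and isostasy reduces to e = (Σt_1 − Σt_2) − (Σ(ρt)_1 − Σ(ρt)_2) / ρ_m.
Σt_1 = 33.5 km; Σt_2 = 8.75 km; Σ(ρt)_1 = 93130; Σ(ρt)_2 = 19242.2 (in km·kg m⁻³).
e = (33.5 − 8.75) − (93130 − 19242.2) / 3330 = 2.56 km.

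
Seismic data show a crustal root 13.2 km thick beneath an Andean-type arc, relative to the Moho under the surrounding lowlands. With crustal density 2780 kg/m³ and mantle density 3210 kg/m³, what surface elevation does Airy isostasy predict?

2.04 km

For local isostatic compensation: ρ_c h = (ρ_m − ρ_c) r.
h = r (ρ_m − ρ_c) / ρ_c = 13.2 km × (3210 − 2780) / 2780 = 2.04 km.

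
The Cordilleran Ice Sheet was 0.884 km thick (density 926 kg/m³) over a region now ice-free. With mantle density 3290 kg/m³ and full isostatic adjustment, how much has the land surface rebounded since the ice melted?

Removing the load lets mantle flow back in; uplift u satisfies ρ_ice t = ρ_m u.
u = t ρ_ice/ρ_m = 0.884 km × 926/3290 = 0.249 km.

0.249 km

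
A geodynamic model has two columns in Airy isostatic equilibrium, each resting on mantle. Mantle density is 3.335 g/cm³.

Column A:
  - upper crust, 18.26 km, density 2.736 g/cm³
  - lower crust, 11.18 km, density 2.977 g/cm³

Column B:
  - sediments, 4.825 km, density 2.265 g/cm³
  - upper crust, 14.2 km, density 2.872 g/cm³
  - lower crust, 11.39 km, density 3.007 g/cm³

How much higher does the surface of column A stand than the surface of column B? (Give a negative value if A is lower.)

For any compensation level in the mantle, the mantle terms cancel and isostasy reduces to e = (Σt_A − Σt_B) − (Σ(ρt)_A − Σ(ρt)_B) / ρ_m.
Σt_A = 29.44 km; Σt_B = 30.415 km; Σ(ρt)_A = 83.24222; Σ(ρt)_B = 85.960755 (in km·g/cm³).
e = (29.44 − 30.415) − (83.24222 − 85.960755) / 3.335 = −0.16 km.

−0.16 km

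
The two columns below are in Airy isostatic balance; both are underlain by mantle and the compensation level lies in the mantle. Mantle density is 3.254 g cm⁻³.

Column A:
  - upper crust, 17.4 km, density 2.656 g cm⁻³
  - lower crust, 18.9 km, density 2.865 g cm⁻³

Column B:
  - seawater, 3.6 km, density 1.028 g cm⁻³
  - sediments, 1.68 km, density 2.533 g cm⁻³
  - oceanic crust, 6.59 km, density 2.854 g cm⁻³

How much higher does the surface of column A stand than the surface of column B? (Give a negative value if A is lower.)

For any compensation level in the mantle, the mantle terms cancel and isostasy reduces to e = (Σt_A − Σt_B) − (Σ(ρt)_A − Σ(ρt)_B) / ρ_m.
Σt_A = 36.3 km; Σt_B = 11.87 km; Σ(ρt)_A = 100.3629; Σ(ρt)_B = 26.7641 (in km·g cm⁻³).
e = (36.3 − 11.87) − (100.3629 − 26.7641) / 3.254 = 1.81 km.

1.81 km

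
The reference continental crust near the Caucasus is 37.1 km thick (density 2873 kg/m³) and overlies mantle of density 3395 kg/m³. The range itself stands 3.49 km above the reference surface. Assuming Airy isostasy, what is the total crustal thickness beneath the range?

Root depth r = h ρ_c / (ρ_m − ρ_c) = 3.49 km × 2873 / 522 = 19.21 km.
Total thickness = T + h + r = 37.1 km + 3.49 km + 19.21 km = 59.8 km.

59.8 km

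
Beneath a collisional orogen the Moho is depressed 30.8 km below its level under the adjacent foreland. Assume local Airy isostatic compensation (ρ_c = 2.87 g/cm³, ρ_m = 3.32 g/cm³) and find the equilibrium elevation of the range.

4.83 km

In Airy isostatic equilibrium: ρ_c h = (ρ_m − ρ_c) r.
h = r (ρ_m − ρ_c) / ρ_c = 30.8 km × (3.32 − 2.87) / 2.87 = 4.83 km.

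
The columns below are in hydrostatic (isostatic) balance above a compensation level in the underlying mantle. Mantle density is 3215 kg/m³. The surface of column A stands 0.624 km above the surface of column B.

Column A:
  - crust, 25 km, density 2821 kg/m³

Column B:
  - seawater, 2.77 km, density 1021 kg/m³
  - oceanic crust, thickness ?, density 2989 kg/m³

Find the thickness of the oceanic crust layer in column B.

7.82 km

Take the compensation level at the base of the deeper column (depth z_c below the surface of column A) and equate Σ ρ_i t_i down to z_c; mantle fills any gap and the z_c terms cancel.
Column A: 25×2821 + (z_c − 25)×3215
Column B: 0.624×0 + 2.77×1021 + x×2989 + (z_c − 0.624 − 2.77 − x)×3215
The z_c×3215 term appears on both sides and cancels. Collect the known terms of each column as K = Σ(ρt)_known − 3215 × (depth of known layers): K_A = 70525 − 3215×25 = −9850; K_B = 2828.17 − 3215×(0.624 + 2.77) = −8083.54.
Balance: K_A = K_B − x×(3215 − 2989), so x = (K_B − K_A)/(3215 − 2989) = 1766.46/226 = 7.82 km.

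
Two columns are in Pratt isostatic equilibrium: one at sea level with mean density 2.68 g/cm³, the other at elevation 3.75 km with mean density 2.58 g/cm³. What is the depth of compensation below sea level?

ρ_ref D = ρ (D + h) → D (ρ_ref − ρ) = ρ h.
D = ρ h/(ρ_ref − ρ) = 2.58 × 3.75 km/(2.68 − 2.58) = 96.8 km.

96.8 km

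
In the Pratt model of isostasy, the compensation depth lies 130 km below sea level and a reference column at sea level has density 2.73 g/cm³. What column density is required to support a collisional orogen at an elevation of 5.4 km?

2.62 g/cm³

Pratt balance: ρ_ref D = ρ (D + h).
ρ = ρ_ref D/(D + h) = 2.73 × 130 km/(130 km + 5.4 km) = 2.62 g/cm³.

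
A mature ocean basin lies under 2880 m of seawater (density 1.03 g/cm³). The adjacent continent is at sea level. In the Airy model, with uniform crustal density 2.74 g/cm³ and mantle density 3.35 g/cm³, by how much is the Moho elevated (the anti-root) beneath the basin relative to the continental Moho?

By Archimedes' principle applied to the lithosphere: replacing crust with seawater at the top is compensated by replacing crust with mantle at the base: d (ρ_c − ρ_w) = a (ρ_m − ρ_c).
a = d (ρ_c − ρ_w)/(ρ_m − ρ_c) = 2880 m × 1.71/0.61 = 8070 m.

8070 m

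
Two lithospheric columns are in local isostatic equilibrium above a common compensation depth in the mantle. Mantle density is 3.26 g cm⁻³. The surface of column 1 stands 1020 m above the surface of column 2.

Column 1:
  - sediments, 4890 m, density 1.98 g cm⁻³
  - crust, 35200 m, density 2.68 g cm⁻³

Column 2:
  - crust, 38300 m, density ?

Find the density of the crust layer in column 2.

Take the compensation level at the base of the deeper column (depth z_c below the surface of column 1) and equate Σ ρ_i t_i down to z_c; mantle fills any gap and the z_c terms cancel.
Column 1: 4890×1.98 + 35200×2.68 + (z_c − 40090)×3.26
Column 2: 1020×0 + 38300×ρ + (z_c − 1020 − 38300)×3.26
The z_c×3.26 term appears on both sides and cancels. Collect the known terms of each column as K = Σ(ρt)_known − 3.26 × (depth of known layers): K_1 = 104018.2 − 3.26×40090 = −26675.2; K_2 = 0 − 3.26×(1020 + 38300) = −128183.2.
Balance: K_1 = K_2 + 38300×ρ, so ρ = (K_1 − K_2)/38300 = 101508/38300 = 2.65 g cm⁻³.

2.65 g cm⁻³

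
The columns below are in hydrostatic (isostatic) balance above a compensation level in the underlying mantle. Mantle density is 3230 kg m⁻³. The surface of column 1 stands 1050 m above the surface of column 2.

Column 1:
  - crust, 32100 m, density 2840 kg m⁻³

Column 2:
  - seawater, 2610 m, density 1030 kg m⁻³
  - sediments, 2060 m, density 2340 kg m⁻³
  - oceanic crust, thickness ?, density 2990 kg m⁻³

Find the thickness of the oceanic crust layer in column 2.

Take the compensation level at the base of the deeper column (depth z_c below the surface of column 1) and equate Σ ρ_i t_i down to z_c; mantle fills any gap and the z_c terms cancel.
Column 1: 32100×2840 + (z_c − 32100)×3230
Column 2: 1050×0 + 2610×1030 + 2060×2340 + x×2990 + (z_c − 1050 − 4670 − x)×3230
The z_c×3230 term appears on both sides and cancels. Collect the known terms of each column as K = Σ(ρt)_known − 3230 × (depth of known layers): K_1 = 91164000 − 3230×32100 = −12519000; K_2 = 7508700 − 3230×(1050 + 4670) = −10966900.
Balance: K_1 = K_2 − x×(3230 − 2990), so x = (K_2 − K_1)/(3230 − 2990) = 1552100/240 = 6470 m.

6470 m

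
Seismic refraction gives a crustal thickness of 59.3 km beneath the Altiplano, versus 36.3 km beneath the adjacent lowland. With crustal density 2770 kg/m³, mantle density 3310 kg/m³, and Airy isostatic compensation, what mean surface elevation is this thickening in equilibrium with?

3.75 km

Excess crust Δ = 59.3 km − 36.3 km = 23 km, split between elevation h and root r with h + r = Δ.
Airy balance ρ_c h = (ρ_m − ρ_c) r gives r = h ρ_c/(ρ_m − ρ_c), so h (1 + ρ_c/(ρ_m − ρ_c)) = Δ, i.e. h = Δ (ρ_m − ρ_c)/ρ_m.
h = 23 km × 540/3310 = 3.75 km.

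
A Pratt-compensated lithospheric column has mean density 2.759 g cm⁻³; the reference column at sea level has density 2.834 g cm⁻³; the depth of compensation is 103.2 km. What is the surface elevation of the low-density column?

2.81 km

ρ_ref D = ρ (D + h) → h = D (ρ_ref − ρ)/ρ.
h = 103.2 km × (2.834 − 2.759)/2.759 = 2.81 km.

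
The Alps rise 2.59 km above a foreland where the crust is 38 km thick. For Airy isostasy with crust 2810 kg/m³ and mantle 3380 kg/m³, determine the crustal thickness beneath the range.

53.4 km

Root depth r = h ρ_c / (ρ_m − ρ_c) = 2.59 km × 2810 / 570 = 12.77 km.
Total thickness = T + h + r = 38 km + 2.59 km + 12.77 km = 53.4 km.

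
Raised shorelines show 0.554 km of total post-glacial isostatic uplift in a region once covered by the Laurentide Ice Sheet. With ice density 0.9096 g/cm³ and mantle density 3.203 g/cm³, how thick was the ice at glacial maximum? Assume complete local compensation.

u = t ρ_ice/ρ_m → t = u ρ_m/ρ_ice = 0.554 km × 3.203/0.9096 = 1.95 km.

1.95 km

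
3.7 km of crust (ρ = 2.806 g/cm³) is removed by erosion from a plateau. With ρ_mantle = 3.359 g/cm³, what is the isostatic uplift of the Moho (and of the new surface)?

Unloading: uplift u = e ρ_c/ρ_m = 3.7 km × 2.806/3.359 = 3.09 km.

3.09 km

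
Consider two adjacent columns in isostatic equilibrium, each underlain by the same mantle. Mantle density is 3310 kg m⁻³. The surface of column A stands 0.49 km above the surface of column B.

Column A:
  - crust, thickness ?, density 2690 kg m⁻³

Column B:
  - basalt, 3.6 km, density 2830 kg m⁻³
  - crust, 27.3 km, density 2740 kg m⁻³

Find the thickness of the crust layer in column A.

Take the compensation level at the base of the deeper column (depth z_c below the surface of column A) and equate Σ ρ_i t_i down to z_c; mantle fills any gap and the z_c terms cancel.
Column A: x×2690 + (z_c − 0 − x)×3310
Column B: 0.49×0 + 3.6×2830 + 27.3×2740 + (z_c − 0.49 − 30.9)×3310
The z_c×3310 term appears on both sides and cancels. Collect the known terms of each column as K = Σ(ρt)_known − 3310 × (depth of known layers): K_A = 0 − 3310×0 = 0; K_B = 84990 − 3310×(0.49 + 30.9) = −18910.9.
Balance: K_A − x×(3310 − 2690) = K_B, so x = (K_A − K_B)/(3310 − 2690) = 18910.9/620 = 30.5 km.

30.5 km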